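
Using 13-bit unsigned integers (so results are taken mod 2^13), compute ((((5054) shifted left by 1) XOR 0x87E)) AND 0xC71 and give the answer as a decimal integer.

5054 = 1001110111110
→ shifted left by 1 (mod 2^13) → 0011101111100 = 1916
0x87E = 0100001111110
→ XOR → 0111100000010 = 3842
0xC71 = 0110001110001
→ AND → 0110000000000 = 3072

3072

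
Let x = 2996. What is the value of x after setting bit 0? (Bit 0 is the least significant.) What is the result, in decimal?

2997

x = 0101110110100
bit 0 is currently 0; set it via x | (1 << 0) = x | 1
→ 0101110110101 = 2997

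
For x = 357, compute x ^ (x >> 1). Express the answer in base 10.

x = 101100101 = 357
x>>1 = 010110010
XOR  = 111010111 = 471
(x ^ (x >> 1) gives the standard binary-reflected Gray code of x.)

471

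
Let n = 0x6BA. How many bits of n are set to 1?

7

0x6BA = 11010111010
Count the 1s: 1 + 1 + 1 + 1 + 1 + 1 + 1 = 7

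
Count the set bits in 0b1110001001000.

5

n = 1110001001000
Count the 1s: 1 + 1 + 1 + 1 + 1 = 5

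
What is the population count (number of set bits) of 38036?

6

38036 = 1001010010010100
Count the 1s: 1 + 1 + 1 + 1 + 1 + 1 = 6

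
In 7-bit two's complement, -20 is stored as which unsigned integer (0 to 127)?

20 in 7 bits: 0010100
Invert: 1101011
Add 1:  1101100 = 108
(Check: 2^7 - 20 = 128 - 20 = 108.)

108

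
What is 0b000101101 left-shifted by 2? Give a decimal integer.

180

x = 00101101
shift left by 2 → 10110100 = 180
(equivalently, 45 × 2^2 = 45 × 4)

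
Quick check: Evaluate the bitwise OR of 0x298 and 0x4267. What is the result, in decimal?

0x298 = 000001010011000
0x4267 = 100001001100111
 OR → 100001011111111 = 17151

17151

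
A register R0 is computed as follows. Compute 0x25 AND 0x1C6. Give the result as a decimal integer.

0x25 = 000100101
0x1C6 = 111000110
AND → 000000100 = 4

4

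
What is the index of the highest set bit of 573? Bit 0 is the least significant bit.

9

573 = 1000111101
The topmost 1 is at position 9 (since 2^9 = 512 ≤ 573 < 1024).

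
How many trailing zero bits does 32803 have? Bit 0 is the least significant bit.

0

32803 = 1000000000100011
Trailing zeros: 0, so the lowest set bit is bit 0 (value 1).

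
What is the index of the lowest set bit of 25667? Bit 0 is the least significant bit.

0

25667 = 110010001000011
Trailing zeros: 0, so the lowest set bit is bit 0 (value 1).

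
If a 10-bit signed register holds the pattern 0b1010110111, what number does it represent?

-329

pattern = 1010110111 (MSB is 1 ⇒ negative)
Invert: 0101001000, add 1 → 0101001001 = 329, so the value is -329.
(Equivalently: 695 - 2^10 = 695 - 1024 = -329.)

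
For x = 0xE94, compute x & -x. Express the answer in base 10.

x = 111010010100 = 3732
-x (two's complement) = …000101101100
AND   = 000000000100 = 4
(x & -x isolates the lowest set bit of x.)

4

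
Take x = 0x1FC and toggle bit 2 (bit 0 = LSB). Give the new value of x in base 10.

x = 0111111100
bit 2 is currently 1; toggle it via x ^ (1 << 2) = x ^ 4
→ 0111111000 = 504

504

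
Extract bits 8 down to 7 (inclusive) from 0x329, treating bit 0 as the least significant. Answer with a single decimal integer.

v = 01100101001
Shift right by 7: 0110
Mask low 2 bits: 10 = 2

2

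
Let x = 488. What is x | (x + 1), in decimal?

x = 111101000 = 488
x + 1 = 111101001
OR    = 111101001 = 489
(x | (x + 1) sets the lowest cleared bit.)

489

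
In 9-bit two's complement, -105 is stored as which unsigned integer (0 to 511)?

105 in 9 bits: 001101001
Invert: 110010110
Add 1:  110010111 = 407
(Check: 2^9 - 105 = 512 - 105 = 407.)

407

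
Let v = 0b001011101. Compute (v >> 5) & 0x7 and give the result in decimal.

2

v = 001011101
Shift right by 5: 0010
Mask low 3 bits: 010 = 2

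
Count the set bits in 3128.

5

3128 = 110000111000
Count the 1s: 1 + 1 + 1 + 1 + 1 = 5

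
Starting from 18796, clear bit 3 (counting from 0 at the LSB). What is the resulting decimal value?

x = 0100100101101100
bit 3 is currently 1; clear it via x & ~(1 << 3) = x & ~8
→ 0100100101100100 = 18788

18788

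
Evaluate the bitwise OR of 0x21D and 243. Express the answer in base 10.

767

0x21D = 1000011101
243 = 0011110011
 OR → 1011111111 = 767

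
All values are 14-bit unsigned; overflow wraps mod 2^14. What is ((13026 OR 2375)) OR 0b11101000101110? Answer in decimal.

15343

13026 = 11001011100010
2375 = 00100101000111
→ OR → 11101111100111 = 15335
0b11101000101110 = 11101000101110
→ OR → 11101111101111 = 15343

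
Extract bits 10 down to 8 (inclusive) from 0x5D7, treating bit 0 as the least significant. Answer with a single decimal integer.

v = 10111010111
Shift right by 8: 101
Mask low 3 bits: 101 = 5

5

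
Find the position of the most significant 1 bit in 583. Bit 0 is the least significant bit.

583 = 1001000111
The topmost 1 is at position 9 (since 2^9 = 512 ≤ 583 < 1024).

9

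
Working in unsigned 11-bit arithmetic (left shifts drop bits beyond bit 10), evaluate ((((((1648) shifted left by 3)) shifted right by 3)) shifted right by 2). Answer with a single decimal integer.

28

1648 = 11001110000
→ shifted left by 3 (mod 2^11) → 01110000000 = 896
→ shifted right by 3 → 00001110000 = 112
→ shifted right by 2 → 00000011100 = 28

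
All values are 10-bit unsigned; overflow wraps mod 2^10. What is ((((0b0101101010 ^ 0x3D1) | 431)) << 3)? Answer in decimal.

0b0101101010 = 0101101010
0x3D1 = 1111010001
→ ^ → 1010111011 = 699
431 = 0110101111
→ | → 1110111111 = 959
→ << 3 (mod 2^10) → 0111111000 = 504

504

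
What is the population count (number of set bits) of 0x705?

0x705 = 11100000101
Count the 1s: 1 + 1 + 1 + 1 + 1 = 5

5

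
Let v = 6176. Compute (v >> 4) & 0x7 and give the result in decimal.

2

v = 001100000100000
Shift right by 4: 00110000010
Mask low 3 bits: 010 = 2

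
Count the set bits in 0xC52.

0xC52 = 110001010010
Count the 1s: 1 + 1 + 1 + 1 + 1 = 5

5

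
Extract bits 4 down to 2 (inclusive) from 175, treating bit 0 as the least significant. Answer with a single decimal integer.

v = 0010101111
Shift right by 2: 00101011
Mask low 3 bits: 011 = 3

3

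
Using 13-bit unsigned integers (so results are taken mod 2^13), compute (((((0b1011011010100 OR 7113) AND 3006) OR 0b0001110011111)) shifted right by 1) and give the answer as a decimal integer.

0b1011011010100 = 1011011010100
7113 = 1101111001001
→ OR → 1111111011101 = 8157
3006 = 0101110111110
→ AND → 0101110011100 = 2972
0b0001110011111 = 0001110011111
→ OR → 0101110011111 = 2975
→ shifted right by 1 → 0010111001111 = 1487

1487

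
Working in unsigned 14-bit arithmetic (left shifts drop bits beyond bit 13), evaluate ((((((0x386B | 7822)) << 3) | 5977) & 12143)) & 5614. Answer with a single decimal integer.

0x386B = 11100001101011
7822 = 01111010001110
→ | → 11111011101111 = 16111
→ << 3 (mod 2^14) → 11011101111000 = 14200
5977 = 01011101011001
→ | → 11011101111001 = 14201
12143 = 10111101101111
→ & → 10011101101001 = 10089
5614 = 01010111101110
→ & → 00010101101000 = 1384

1384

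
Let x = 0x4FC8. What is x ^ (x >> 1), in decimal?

x = 100111111001000 = 20424
x>>1 = 010011111100100
XOR  = 110100000101100 = 26668
(x ^ (x >> 1) gives the standard binary-reflected Gray code of x.)

26668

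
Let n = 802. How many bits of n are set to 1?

802 = 1100100010
Count the 1s: 1 + 1 + 1 + 1 = 4

4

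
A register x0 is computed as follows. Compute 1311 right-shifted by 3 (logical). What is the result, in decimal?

1311 = 10100011111
shift right by 3 → 00010100011 = 163
(equivalently, floor(1311 / 8))

163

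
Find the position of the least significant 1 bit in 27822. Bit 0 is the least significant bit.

27822 = 110110010101110
Trailing zeros: 1, so the lowest set bit is bit 1 (value 2).

1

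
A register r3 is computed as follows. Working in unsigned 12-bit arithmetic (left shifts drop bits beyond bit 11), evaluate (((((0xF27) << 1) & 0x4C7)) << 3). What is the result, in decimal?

0xF27 = 111100100111
→ << 1 (mod 2^12) → 111001001110 = 3662
0x4C7 = 010011000111
→ & → 010001000110 = 1094
→ << 3 (mod 2^12) → 001000110000 = 560

560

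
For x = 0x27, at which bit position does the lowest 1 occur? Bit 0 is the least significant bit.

0

0x27 = 100111
Trailing zeros: 0, so the lowest set bit is bit 0 (value 1).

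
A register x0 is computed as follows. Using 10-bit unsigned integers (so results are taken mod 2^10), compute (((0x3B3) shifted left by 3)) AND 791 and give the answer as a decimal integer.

272

0x3B3 = 1110110011
→ shifted left by 3 (mod 2^10) → 0110011000 = 408
791 = 1100010111
→ AND → 0100010000 = 272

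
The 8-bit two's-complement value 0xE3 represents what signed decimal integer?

pattern = 11100011 (MSB is 1 ⇒ negative)
Invert: 00011100, add 1 → 00011101 = 29, so the value is -29.
(Equivalently: 227 - 2^8 = 227 - 256 = -29.)

-29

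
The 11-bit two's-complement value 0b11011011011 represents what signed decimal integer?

-293

pattern = 11011011011 (MSB is 1 ⇒ negative)
Invert: 00100100100, add 1 → 00100100101 = 293, so the value is -293.
(Equivalently: 1755 - 2^11 = 1755 - 2048 = -293.)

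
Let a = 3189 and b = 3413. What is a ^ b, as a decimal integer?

288

3189 = 110001110101
3413 = 110101010101
XOR → 000100100000 = 288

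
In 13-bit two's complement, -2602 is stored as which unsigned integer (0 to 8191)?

5590

2602 in 13 bits: 0101000101010
Invert: 1010111010101
Add 1:  1010111010110 = 5590
(Check: 2^13 - 2602 = 8192 - 2602 = 5590.)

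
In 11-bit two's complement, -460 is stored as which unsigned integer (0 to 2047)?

1588

460 in 11 bits: 00111001100
Invert: 11000110011
Add 1:  11000110100 = 1588
(Check: 2^11 - 460 = 2048 - 460 = 1588.)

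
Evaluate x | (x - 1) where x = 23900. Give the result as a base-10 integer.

x = 101110101011100 = 23900
x - 1 = 101110101011011
OR    = 101110101011111 = 23903
(x | (x - 1) sets all bits below the lowest set bit.)

23903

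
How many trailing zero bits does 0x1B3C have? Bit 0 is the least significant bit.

2

0x1B3C = 1101100111100
Trailing zeros: 2, so the lowest set bit is bit 2 (value 4).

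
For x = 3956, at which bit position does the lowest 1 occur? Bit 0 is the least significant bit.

2

3956 = 111101110100
Trailing zeros: 2, so the lowest set bit is bit 2 (value 4).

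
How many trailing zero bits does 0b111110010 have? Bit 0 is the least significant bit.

0b111110010 = 111110010
Trailing zeros: 1, so the lowest set bit is bit 1 (value 2).

1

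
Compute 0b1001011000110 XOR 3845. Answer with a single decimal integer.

a = 1001011000110
3845 = 0111100000101
XOR → 1110111000011 = 7619

7619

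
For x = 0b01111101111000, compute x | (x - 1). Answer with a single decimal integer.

x = 1111101111000 = 8056
x - 1 = 1111101110111
OR    = 1111101111111 = 8063
(x | (x - 1) sets all bits below the lowest set bit.)

8063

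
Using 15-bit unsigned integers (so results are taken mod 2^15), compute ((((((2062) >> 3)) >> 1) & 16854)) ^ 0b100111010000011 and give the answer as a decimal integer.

2062 = 000100000001110
→ >> 3 → 000000100000001 = 257
→ >> 1 → 000000010000000 = 128
16854 = 100000111010110
→ & → 000000010000000 = 128
0b100111010000011 = 100111010000011
→ ^ → 100111000000011 = 19971

19971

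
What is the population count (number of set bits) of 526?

526 = 1000001110
Count the 1s: 1 + 1 + 1 + 1 = 4

4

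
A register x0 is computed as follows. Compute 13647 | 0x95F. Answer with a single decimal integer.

15711

13647 = 11010101001111
0x95F = 00100101011111
 OR → 11110101011111 = 15711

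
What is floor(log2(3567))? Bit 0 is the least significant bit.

3567 = 110111101111
The topmost 1 is at position 11 (since 2^11 = 2048 ≤ 3567 < 4096).

11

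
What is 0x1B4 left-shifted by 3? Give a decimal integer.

0x1B4 = 000110110100
shift left by 3 → 110110100000 = 3488
(equivalently, 436 × 2^3 = 436 × 8)

3488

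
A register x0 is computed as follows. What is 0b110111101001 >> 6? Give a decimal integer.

55

x = 110111101001
shift right by 6 → 000000110111 = 55
(equivalently, floor(3561 / 64))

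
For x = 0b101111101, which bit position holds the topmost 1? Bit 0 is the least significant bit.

0b101111101 = 101111101
The topmost 1 is at position 8 (since 2^8 = 256 ≤ 381 < 512).

8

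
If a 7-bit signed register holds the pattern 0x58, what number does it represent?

pattern = 1011000 (MSB is 1 ⇒ negative)
Invert: 0100111, add 1 → 0101000 = 40, so the value is -40.
(Equivalently: 88 - 2^7 = 88 - 128 = -40.)

-40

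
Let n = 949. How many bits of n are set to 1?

7

949 = 1110110101
Count the 1s: 1 + 1 + 1 + 1 + 1 + 1 + 1 = 7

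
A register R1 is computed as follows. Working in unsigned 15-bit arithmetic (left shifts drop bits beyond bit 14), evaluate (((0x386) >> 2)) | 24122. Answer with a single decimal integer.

24315

0x386 = 000001110000110
→ >> 2 → 000000011100001 = 225
24122 = 101111000111010
→ | → 101111011111011 = 24315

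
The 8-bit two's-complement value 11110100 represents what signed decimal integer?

-12

pattern = 11110100 (MSB is 1 ⇒ negative)
Invert: 00001011, add 1 → 00001100 = 12, so the value is -12.
(Equivalently: 244 - 2^8 = 244 - 256 = -12.)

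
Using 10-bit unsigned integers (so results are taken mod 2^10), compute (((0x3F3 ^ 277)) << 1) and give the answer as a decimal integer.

460

0x3F3 = 1111110011
277 = 0100010101
→ ^ → 1011100110 = 742
→ << 1 (mod 2^10) → 0111001100 = 460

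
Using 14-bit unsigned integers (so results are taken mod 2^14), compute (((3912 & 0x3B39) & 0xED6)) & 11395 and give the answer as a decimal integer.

2048

3912 = 00111101001000
0x3B39 = 11101100111001
→ & → 00101100001000 = 2824
0xED6 = 00111011010110
→ & → 00101000000000 = 2560
11395 = 10110010000011
→ & → 00100000000000 = 2048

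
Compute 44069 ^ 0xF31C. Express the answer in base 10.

44069 = 1010110000100101
0xF31C = 1111001100011100
XOR → 0101111100111001 = 24377

24377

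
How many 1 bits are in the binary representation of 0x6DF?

0x6DF = 11011011111
Count the 1s: 1 + 1 + 1 + 1 + 1 + 1 + 1 + 1 + 1 = 9

9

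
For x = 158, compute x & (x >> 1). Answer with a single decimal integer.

14

x = 10011110 = 158
x>>1 = 01001111
AND  = 00001110 = 14
(x & (x >> 1) has a 1 wherever x has two consecutive 1 bits.)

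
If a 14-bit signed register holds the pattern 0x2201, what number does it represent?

pattern = 10001000000001 (MSB is 1 ⇒ negative)
Invert: 01110111111110, add 1 → 01110111111111 = 7679, so the value is -7679.
(Equivalently: 8705 - 2^14 = 8705 - 16384 = -7679.)

-7679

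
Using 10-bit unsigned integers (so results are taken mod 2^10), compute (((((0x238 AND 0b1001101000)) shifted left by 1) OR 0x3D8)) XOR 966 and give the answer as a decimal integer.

30

0x238 = 1000111000
0b1001101000 = 1001101000
→ AND → 1000101000 = 552
→ shifted left by 1 (mod 2^10) → 0001010000 = 80
0x3D8 = 1111011000
→ OR → 1111011000 = 984
966 = 1111000110
→ XOR → 0000011110 = 30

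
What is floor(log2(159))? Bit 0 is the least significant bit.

159 = 10011111
The topmost 1 is at position 7 (since 2^7 = 128 ≤ 159 < 256).

7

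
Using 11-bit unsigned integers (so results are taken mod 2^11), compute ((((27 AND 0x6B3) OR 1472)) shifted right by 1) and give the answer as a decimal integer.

27 = 00000011011
0x6B3 = 11010110011
→ AND → 00000010011 = 19
1472 = 10111000000
→ OR → 10111010011 = 1491
→ shifted right by 1 → 01011101001 = 745

745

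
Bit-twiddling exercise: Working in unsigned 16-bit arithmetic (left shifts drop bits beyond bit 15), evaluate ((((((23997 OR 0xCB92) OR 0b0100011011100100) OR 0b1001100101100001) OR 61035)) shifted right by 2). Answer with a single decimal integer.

16383

23997 = 0101110110111101
0xCB92 = 1100101110010010
→ OR → 1101111110111111 = 57279
0b0100011011100100 = 0100011011100100
→ OR → 1101111111111111 = 57343
0b1001100101100001 = 1001100101100001
→ OR → 1101111111111111 = 57343
61035 = 1110111001101011
→ OR → 1111111111111111 = 65535
→ shifted right by 2 → 0011111111111111 = 16383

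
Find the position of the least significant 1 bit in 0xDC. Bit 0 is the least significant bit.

2

0xDC = 11011100
Trailing zeros: 2, so the lowest set bit is bit 2 (value 4).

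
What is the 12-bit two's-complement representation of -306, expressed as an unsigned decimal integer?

3790

306 in 12 bits: 000100110010
Invert: 111011001101
Add 1:  111011001110 = 3790
(Check: 2^12 - 306 = 4096 - 306 = 3790.)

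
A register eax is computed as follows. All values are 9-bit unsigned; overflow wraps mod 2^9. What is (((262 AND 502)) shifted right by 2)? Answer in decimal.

65

262 = 100000110
502 = 111110110
→ AND → 100000110 = 262
→ shifted right by 2 → 001000001 = 65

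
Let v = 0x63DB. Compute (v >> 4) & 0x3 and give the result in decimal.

1

v = 110001111011011
Shift right by 4: 11000111101
Mask low 2 bits: 01 = 1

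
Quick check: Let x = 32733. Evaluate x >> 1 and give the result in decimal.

16366

32733 = 111111111011101
shift right by 1 → 011111111101110 = 16366
(equivalently, floor(32733 / 2))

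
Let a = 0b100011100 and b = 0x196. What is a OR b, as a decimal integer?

a = 100011100
0x196 = 110010110
 OR → 110011110 = 414

414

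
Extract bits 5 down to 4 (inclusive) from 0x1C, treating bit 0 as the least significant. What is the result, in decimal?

v = 00011100
Shift right by 4: 0001
Mask low 2 bits: 01 = 1

1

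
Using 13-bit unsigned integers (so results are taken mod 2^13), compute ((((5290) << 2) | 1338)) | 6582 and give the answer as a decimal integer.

8126

5290 = 1010010101010
→ << 2 (mod 2^13) → 1001010101000 = 4776
1338 = 0010100111010
→ | → 1011110111010 = 6074
6582 = 1100110110110
→ | → 1111110111110 = 8126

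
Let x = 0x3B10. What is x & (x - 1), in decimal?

x = 11101100010000 = 15120
x - 1 = 11101100001111
AND   = 11101100000000 = 15104
(x & (x - 1) clears the lowest set bit of x.)

15104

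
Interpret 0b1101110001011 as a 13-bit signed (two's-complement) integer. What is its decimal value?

-1141

pattern = 1101110001011 (MSB is 1 ⇒ negative)
Invert: 0010001110100, add 1 → 0010001110101 = 1141, so the value is -1141.
(Equivalently: 7051 - 2^13 = 7051 - 8192 = -1141.)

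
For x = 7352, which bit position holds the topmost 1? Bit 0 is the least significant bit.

7352 = 1110010111000
The topmost 1 is at position 12 (since 2^12 = 4096 ≤ 7352 < 8192).

12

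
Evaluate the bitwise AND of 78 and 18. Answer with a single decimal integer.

78 = 1001110
18 = 0010010
AND → 0000010 = 2

2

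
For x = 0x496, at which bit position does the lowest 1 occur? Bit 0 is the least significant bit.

0x496 = 10010010110
Trailing zeros: 1, so the lowest set bit is bit 1 (value 2).

1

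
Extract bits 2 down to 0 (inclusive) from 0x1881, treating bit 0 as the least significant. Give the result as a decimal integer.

v = 1100010000001
Shift right by 0: 1100010000001
Mask low 3 bits: 001 = 1

1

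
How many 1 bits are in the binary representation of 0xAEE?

0xAEE = 101011101110
Count the 1s: 1 + 1 + 1 + 1 + 1 + 1 + 1 + 1 = 8

8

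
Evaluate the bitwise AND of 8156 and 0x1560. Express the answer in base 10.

8156 = 1111111011100
0x1560 = 1010101100000
AND → 1010101000000 = 5440

5440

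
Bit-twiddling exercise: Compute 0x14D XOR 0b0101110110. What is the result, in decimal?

59

0x14D = 101001101
b = 101110110
XOR → 000111011 = 59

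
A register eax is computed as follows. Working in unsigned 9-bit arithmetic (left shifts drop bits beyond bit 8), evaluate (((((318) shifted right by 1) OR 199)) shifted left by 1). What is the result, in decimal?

446

318 = 100111110
→ shifted right by 1 → 010011111 = 159
199 = 011000111
→ OR → 011011111 = 223
→ shifted left by 1 (mod 2^9) → 110111110 = 446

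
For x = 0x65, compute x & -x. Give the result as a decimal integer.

x = 1100101 = 101
-x (two's complement) = …0011011
AND   = 0000001 = 1
(x & -x isolates the lowest set bit of x.)

1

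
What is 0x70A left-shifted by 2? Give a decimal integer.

0x70A = 0011100001010
shift left by 2 → 1110000101000 = 7208
(equivalently, 1802 × 2^2 = 1802 × 4)

7208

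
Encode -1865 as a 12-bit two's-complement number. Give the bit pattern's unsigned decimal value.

2231

1865 in 12 bits: 011101001001
Invert: 100010110110
Add 1:  100010110111 = 2231
(Check: 2^12 - 1865 = 4096 - 1865 = 2231.)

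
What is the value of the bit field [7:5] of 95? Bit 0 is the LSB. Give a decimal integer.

2

v = 01011111
Shift right by 5: 010
Mask low 3 bits: 010 = 2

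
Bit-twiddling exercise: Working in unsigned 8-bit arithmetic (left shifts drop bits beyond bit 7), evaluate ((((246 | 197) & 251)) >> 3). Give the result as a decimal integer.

30

246 = 11110110
197 = 11000101
→ | → 11110111 = 247
251 = 11111011
→ & → 11110011 = 243
→ >> 3 → 00011110 = 30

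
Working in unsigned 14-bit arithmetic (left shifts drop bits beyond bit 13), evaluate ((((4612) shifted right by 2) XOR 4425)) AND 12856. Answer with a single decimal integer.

4104

4612 = 01001000000100
→ shifted right by 2 → 00010010000001 = 1153
4425 = 01000101001001
→ XOR → 01010111001000 = 5576
12856 = 11001000111000
→ AND → 01000000001000 = 4104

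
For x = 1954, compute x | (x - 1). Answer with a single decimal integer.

1955

x = 11110100010 = 1954
x - 1 = 11110100001
OR    = 11110100011 = 1955
(x | (x - 1) sets all bits below the lowest set bit.)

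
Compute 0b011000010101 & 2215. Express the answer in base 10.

a = 011000010101
2215 = 100010100111
AND → 000000000101 = 5

5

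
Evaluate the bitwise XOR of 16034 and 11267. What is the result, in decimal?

16034 = 11111010100010
11267 = 10110000000011
XOR → 01001010100001 = 4769

4769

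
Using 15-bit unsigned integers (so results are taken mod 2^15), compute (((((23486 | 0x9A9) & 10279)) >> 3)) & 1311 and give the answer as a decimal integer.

260

23486 = 101101110111110
0x9A9 = 000100110101001
→ | → 101101110111111 = 23487
10279 = 010100000100111
→ & → 000100000100111 = 2087
→ >> 3 → 000000100000100 = 260
1311 = 000010100011111
→ & → 000000100000100 = 260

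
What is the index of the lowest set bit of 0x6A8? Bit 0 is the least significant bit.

0x6A8 = 11010101000
Trailing zeros: 3, so the lowest set bit is bit 3 (value 8).

3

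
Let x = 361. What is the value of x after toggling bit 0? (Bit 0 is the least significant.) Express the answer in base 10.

360

x = 000101101001
bit 0 is currently 1; toggle it via x ^ (1 << 0) = x ^ 1
→ 000101101000 = 360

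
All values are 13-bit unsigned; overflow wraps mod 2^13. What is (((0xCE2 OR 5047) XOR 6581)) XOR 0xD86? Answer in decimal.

3012

0xCE2 = 0110011100010
5047 = 1001110110111
→ OR → 1111111110111 = 8183
6581 = 1100110110101
→ XOR → 0011001000010 = 1602
0xD86 = 0110110000110
→ XOR → 0101111000100 = 3012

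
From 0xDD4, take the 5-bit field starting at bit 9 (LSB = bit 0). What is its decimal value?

v = 000110111010100
Shift right by 9: 000110
Mask low 5 bits: 00110 = 6

6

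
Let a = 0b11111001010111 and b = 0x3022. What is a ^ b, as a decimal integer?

a = 11111001010111
0x3022 = 11000000100010
XOR → 00111001110101 = 3701

3701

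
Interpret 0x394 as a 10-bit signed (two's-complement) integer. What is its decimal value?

pattern = 1110010100 (MSB is 1 ⇒ negative)
Invert: 0001101011, add 1 → 0001101100 = 108, so the value is -108.
(Equivalently: 916 - 2^10 = 916 - 1024 = -108.)

-108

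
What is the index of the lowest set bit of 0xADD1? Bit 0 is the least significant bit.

0xADD1 = 1010110111010001
Trailing zeros: 0, so the lowest set bit is bit 0 (value 1).

0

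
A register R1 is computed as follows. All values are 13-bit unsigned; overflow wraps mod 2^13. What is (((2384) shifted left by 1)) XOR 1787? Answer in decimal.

2384 = 0100101010000
→ shifted left by 1 (mod 2^13) → 1001010100000 = 4768
1787 = 0011011111011
→ XOR → 1010001011011 = 5211

5211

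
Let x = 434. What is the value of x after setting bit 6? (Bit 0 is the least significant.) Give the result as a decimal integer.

498

x = 110110010
bit 6 is currently 0; set it via x | (1 << 6) = x | 64
→ 111110010 = 498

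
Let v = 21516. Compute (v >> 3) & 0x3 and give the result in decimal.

v = 101010000001100
Shift right by 3: 101010000001
Mask low 2 bits: 01 = 1

1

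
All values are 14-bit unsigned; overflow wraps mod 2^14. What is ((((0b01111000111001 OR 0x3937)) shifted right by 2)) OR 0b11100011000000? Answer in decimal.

0b01111000111001 = 01111000111001
0x3937 = 11100100110111
→ OR → 11111100111111 = 16191
→ shifted right by 2 → 00111111001111 = 4047
0b11100011000000 = 11100011000000
→ OR → 11111111001111 = 16335

16335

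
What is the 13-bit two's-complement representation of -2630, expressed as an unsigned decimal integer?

2630 in 13 bits: 0101001000110
Invert: 1010110111001
Add 1:  1010110111010 = 5562
(Check: 2^13 - 2630 = 8192 - 2630 = 5562.)

5562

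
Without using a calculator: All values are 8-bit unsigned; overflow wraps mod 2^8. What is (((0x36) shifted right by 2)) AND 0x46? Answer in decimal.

0x36 = 00110110
→ shifted right by 2 → 00001101 = 13
0x46 = 01000110
→ AND → 00000100 = 4

4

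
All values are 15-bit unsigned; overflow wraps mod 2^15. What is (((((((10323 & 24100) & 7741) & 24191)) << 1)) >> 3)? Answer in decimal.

512

10323 = 010100001010011
24100 = 101111000100100
→ & → 000100000000000 = 2048
7741 = 001111000111101
→ & → 000100000000000 = 2048
24191 = 101111001111111
→ & → 000100000000000 = 2048
→ << 1 (mod 2^15) → 001000000000000 = 4096
→ >> 3 → 000001000000000 = 512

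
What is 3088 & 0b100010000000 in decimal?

3088 = 110000010000
b = 100010000000
AND → 100000000000 = 2048

2048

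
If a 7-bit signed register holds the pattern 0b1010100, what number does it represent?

pattern = 1010100 (MSB is 1 ⇒ negative)
Invert: 0101011, add 1 → 0101100 = 44, so the value is -44.
(Equivalently: 84 - 2^7 = 84 - 128 = -44.)

-44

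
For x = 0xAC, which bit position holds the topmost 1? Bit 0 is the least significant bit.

7

0xAC = 10101100
The topmost 1 is at position 7 (since 2^7 = 128 ≤ 172 < 256).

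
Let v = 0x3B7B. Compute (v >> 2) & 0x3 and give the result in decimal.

2

v = 11101101111011
Shift right by 2: 111011011110
Mask low 2 bits: 10 = 2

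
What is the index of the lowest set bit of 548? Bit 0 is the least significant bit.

2

548 = 1000100100
Trailing zeros: 2, so the lowest set bit is bit 2 (value 4).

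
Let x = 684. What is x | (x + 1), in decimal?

x = 1010101100 = 684
x + 1 = 1010101101
OR    = 1010101101 = 685
(x | (x + 1) sets the lowest cleared bit.)

685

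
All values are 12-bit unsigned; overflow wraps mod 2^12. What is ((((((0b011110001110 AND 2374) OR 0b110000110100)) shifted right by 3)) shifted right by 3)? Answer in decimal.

0b011110001110 = 011110001110
2374 = 100101000110
→ AND → 000100000110 = 262
0b110000110100 = 110000110100
→ OR → 110100110110 = 3382
→ shifted right by 3 → 000110100110 = 422
→ shifted right by 3 → 000000110100 = 52

52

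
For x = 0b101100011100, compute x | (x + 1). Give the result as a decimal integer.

2845

x = 101100011100 = 2844
x + 1 = 101100011101
OR    = 101100011101 = 2845
(x | (x + 1) sets the lowest cleared bit.)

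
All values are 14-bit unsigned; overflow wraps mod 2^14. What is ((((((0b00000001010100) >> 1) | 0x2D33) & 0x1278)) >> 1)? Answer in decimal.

28

0b00000001010100 = 00000001010100
→ >> 1 → 00000000101010 = 42
0x2D33 = 10110100110011
→ | → 10110100111011 = 11579
0x1278 = 01001001111000
→ & → 00000000111000 = 56
→ >> 1 → 00000000011100 = 28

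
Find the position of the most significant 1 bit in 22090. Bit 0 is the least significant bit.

22090 = 101011001001010
The topmost 1 is at position 14 (since 2^14 = 16384 ≤ 22090 < 32768).

14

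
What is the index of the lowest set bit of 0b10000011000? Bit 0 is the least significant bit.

0b10000011000 = 10000011000
Trailing zeros: 3, so the lowest set bit is bit 3 (value 8).

3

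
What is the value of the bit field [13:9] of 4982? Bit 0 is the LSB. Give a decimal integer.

v = 001001101110110
Shift right by 9: 001001
Mask low 5 bits: 01001 = 9

9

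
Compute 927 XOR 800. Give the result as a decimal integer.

927 = 1110011111
800 = 1100100000
XOR → 0010111111 = 191

191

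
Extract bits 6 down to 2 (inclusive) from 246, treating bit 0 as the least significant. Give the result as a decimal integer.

29

v = 011110110
Shift right by 2: 0111101
Mask low 5 bits: 11101 = 29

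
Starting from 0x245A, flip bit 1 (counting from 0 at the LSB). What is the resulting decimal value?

x = 010010001011010
bit 1 is currently 1; toggle it via x ^ (1 << 1) = x ^ 2
→ 010010001011000 = 9304

9304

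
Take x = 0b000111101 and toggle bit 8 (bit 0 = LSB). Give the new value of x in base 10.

x = 000111101
bit 8 is currently 0; toggle it via x ^ (1 << 8) = x ^ 256
→ 100111101 = 317

317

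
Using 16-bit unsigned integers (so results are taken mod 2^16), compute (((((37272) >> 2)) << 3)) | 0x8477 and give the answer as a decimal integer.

42871

37272 = 1001000110011000
→ >> 2 → 0010010001100110 = 9318
→ << 3 (mod 2^16) → 0010001100110000 = 9008
0x8477 = 1000010001110111
→ | → 1010011101110111 = 42871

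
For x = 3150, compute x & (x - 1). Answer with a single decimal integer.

3148

x = 110001001110 = 3150
x - 1 = 110001001101
AND   = 110001001100 = 3148
(x & (x - 1) clears the lowest set bit of x.)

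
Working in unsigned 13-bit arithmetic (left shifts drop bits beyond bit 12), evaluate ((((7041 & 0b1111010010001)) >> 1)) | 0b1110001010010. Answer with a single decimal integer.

7041 = 1101110000001
0b1111010010001 = 1111010010001
→ & → 1101010000001 = 6785
→ >> 1 → 0110101000000 = 3392
0b1110001010010 = 1110001010010
→ | → 1110101010010 = 7506

7506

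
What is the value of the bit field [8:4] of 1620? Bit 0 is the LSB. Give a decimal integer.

v = 000011001010100
Shift right by 4: 00001100101
Mask low 5 bits: 00101 = 5

5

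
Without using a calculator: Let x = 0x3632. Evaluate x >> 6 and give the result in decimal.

216

0x3632 = 11011000110010
shift right by 6 → 00000011011000 = 216
(equivalently, floor(13874 / 64))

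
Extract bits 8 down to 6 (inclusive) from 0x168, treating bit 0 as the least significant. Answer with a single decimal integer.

5

v = 101101000
Shift right by 6: 101
Mask low 3 bits: 101 = 5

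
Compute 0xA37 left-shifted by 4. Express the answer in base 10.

0xA37 = 0000101000110111
shift left by 4 → 1010001101110000 = 41840
(equivalently, 2615 × 2^4 = 2615 × 16)

41840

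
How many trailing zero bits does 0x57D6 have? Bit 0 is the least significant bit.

0x57D6 = 101011111010110
Trailing zeros: 1, so the lowest set bit is bit 1 (value 2).

1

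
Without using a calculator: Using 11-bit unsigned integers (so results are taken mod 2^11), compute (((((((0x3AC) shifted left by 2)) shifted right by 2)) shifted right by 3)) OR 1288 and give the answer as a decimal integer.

0x3AC = 01110101100
→ shifted left by 2 (mod 2^11) → 11010110000 = 1712
→ shifted right by 2 → 00110101100 = 428
→ shifted right by 3 → 00000110101 = 53
1288 = 10100001000
→ OR → 10100111101 = 1341

1341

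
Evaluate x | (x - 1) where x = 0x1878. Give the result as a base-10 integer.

6271

x = 1100001111000 = 6264
x - 1 = 1100001110111
OR    = 1100001111111 = 6271
(x | (x - 1) sets all bits below the lowest set bit.)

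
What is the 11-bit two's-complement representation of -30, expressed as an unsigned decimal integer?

30 in 11 bits: 00000011110
Invert: 11111100001
Add 1:  11111100010 = 2018
(Check: 2^11 - 30 = 2048 - 30 = 2018.)

2018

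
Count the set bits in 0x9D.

0x9D = 10011101
Count the 1s: 1 + 1 + 1 + 1 + 1 = 5

5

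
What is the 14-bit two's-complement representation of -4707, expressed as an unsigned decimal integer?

11677

4707 in 14 bits: 01001001100011
Invert: 10110110011100
Add 1:  10110110011101 = 11677
(Check: 2^14 - 4707 = 16384 - 4707 = 11677.)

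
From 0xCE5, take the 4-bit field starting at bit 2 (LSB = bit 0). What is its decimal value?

9

v = 00110011100101
Shift right by 2: 001100111001
Mask low 4 bits: 1001 = 9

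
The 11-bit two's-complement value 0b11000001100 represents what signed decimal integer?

-500

pattern = 11000001100 (MSB is 1 ⇒ negative)
Invert: 00111110011, add 1 → 00111110100 = 500, so the value is -500.
(Equivalently: 1548 - 2^11 = 1548 - 2048 = -500.)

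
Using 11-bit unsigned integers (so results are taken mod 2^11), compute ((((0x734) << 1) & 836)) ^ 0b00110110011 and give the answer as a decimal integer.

0x734 = 11100110100
→ << 1 (mod 2^11) → 11001101000 = 1640
836 = 01101000100
→ & → 01001000000 = 576
0b00110110011 = 00110110011
→ ^ → 01111110011 = 1011

1011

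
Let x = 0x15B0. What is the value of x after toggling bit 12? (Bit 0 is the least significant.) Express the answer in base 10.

1456

x = 01010110110000
bit 12 is currently 1; toggle it via x ^ (1 << 12) = x ^ 4096
→ 00010110110000 = 1456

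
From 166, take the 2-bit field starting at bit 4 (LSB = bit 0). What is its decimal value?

2

v = 10100110
Shift right by 4: 1010
Mask low 2 bits: 10 = 2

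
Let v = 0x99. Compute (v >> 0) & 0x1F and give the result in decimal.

25

v = 10011001
Shift right by 0: 10011001
Mask low 5 bits: 11001 = 25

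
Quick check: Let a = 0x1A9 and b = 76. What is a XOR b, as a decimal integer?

0x1A9 = 110101001
76 = 001001100
XOR → 111100101 = 485

485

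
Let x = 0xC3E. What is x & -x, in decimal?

x = 110000111110 = 3134
-x (two's complement) = …001111000010
AND   = 000000000010 = 2
(x & -x isolates the lowest set bit of x.)

2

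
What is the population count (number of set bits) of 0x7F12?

0x7F12 = 111111100010010
Count the 1s: 1 + 1 + 1 + 1 + 1 + 1 + 1 + 1 + 1 = 9

9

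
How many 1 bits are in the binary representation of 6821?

7

6821 = 1101010100101
Count the 1s: 1 + 1 + 1 + 1 + 1 + 1 + 1 = 7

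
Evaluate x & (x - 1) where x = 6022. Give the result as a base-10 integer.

x = 1011110000110 = 6022
x - 1 = 1011110000101
AND   = 1011110000100 = 6020
(x & (x - 1) clears the lowest set bit of x.)

6020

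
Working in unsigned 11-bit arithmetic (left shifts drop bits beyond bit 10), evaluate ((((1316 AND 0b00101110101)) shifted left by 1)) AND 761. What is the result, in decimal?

584

1316 = 10100100100
0b00101110101 = 00101110101
→ AND → 00100100100 = 292
→ shifted left by 1 (mod 2^11) → 01001001000 = 584
761 = 01011111001
→ AND → 01001001000 = 584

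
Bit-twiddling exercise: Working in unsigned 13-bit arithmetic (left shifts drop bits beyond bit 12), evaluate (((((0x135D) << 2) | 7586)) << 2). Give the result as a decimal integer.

6104

0x135D = 1001101011101
→ << 2 (mod 2^13) → 0110101110100 = 3444
7586 = 1110110100010
→ | → 1110111110110 = 7670
→ << 2 (mod 2^13) → 1011111011000 = 6104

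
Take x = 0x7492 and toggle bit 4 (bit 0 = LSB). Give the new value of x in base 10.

x = 111010010010010
bit 4 is currently 1; toggle it via x ^ (1 << 4) = x ^ 16
→ 111010010000010 = 29826

29826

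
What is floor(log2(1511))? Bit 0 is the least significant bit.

1511 = 10111100111
The topmost 1 is at position 10 (since 2^10 = 1024 ≤ 1511 < 2048).

10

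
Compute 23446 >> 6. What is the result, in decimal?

23446 = 101101110010110
shift right by 6 → 000000101101110 = 366
(equivalently, floor(23446 / 64))

366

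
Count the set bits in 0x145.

4

0x145 = 101000101
Count the 1s: 1 + 1 + 1 + 1 = 4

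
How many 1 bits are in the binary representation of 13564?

13564 = 11010011111100
Count the 1s: 1 + 1 + 1 + 1 + 1 + 1 + 1 + 1 + 1 = 9

9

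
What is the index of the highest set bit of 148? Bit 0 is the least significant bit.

7

148 = 10010100
The topmost 1 is at position 7 (since 2^7 = 128 ≤ 148 < 256).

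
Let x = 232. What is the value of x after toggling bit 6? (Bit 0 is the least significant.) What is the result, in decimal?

x = 11101000
bit 6 is currently 1; toggle it via x ^ (1 << 6) = x ^ 64
→ 10101000 = 168

168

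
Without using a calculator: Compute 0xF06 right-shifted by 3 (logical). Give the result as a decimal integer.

0xF06 = 111100000110
shift right by 3 → 000111100000 = 480
(equivalently, floor(3846 / 8))

480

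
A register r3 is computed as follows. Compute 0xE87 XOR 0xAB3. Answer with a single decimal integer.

1076

0xE87 = 111010000111
0xAB3 = 101010110011
XOR → 010000110100 = 1076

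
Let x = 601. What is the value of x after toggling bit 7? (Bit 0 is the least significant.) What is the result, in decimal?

x = 001001011001
bit 7 is currently 0; toggle it via x ^ (1 << 7) = x ^ 128
→ 001011011001 = 729

729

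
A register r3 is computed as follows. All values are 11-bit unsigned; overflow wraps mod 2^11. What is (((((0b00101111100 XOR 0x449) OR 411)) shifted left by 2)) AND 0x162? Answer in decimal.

0b00101111100 = 00101111100
0x449 = 10001001001
→ XOR → 10100110101 = 1333
411 = 00110011011
→ OR → 10110111111 = 1471
→ shifted left by 2 (mod 2^11) → 11011111100 = 1788
0x162 = 00101100010
→ AND → 00001100000 = 96

96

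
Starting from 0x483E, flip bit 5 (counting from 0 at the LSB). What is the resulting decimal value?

18462

x = 100100000111110
bit 5 is currently 1; toggle it via x ^ (1 << 5) = x ^ 32
→ 100100000011110 = 18462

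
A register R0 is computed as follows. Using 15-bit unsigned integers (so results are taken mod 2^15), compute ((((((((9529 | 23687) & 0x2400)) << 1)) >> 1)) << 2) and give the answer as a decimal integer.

9529 = 010010100111001
23687 = 101110010000111
→ | → 111110110111111 = 32191
0x2400 = 010010000000000
→ & → 010010000000000 = 9216
→ << 1 (mod 2^15) → 100100000000000 = 18432
→ >> 1 → 010010000000000 = 9216
→ << 2 (mod 2^15) → 001000000000000 = 4096

4096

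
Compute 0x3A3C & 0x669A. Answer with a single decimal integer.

0x3A3C = 011101000111100
0x669A = 110011010011010
AND → 010001000011000 = 8728

8728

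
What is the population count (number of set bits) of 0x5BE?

0x5BE = 10110111110
Count the 1s: 1 + 1 + 1 + 1 + 1 + 1 + 1 + 1 = 8

8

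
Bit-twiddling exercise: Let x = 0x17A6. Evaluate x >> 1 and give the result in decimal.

0x17A6 = 1011110100110
shift right by 1 → 0101111010011 = 3027
(equivalently, floor(6054 / 2))

3027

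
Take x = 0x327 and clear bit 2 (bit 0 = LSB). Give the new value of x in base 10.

803

x = 1100100111
bit 2 is currently 1; clear it via x & ~(1 << 2) = x & ~4
→ 1100100011 = 803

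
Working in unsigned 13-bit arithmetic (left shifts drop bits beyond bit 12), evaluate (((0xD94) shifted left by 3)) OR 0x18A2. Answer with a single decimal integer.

7330

0xD94 = 0110110010100
→ shifted left by 3 (mod 2^13) → 0110010100000 = 3232
0x18A2 = 1100010100010
→ OR → 1110010100010 = 7330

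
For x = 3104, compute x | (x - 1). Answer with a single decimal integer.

3135

x = 110000100000 = 3104
x - 1 = 110000011111
OR    = 110000111111 = 3135
(x | (x - 1) sets all bits below the lowest set bit.)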